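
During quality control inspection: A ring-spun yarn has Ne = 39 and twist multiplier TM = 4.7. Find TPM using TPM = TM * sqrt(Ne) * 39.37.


Formula: TPM = TM * sqrt(Ne) * 39.37
Step 1: sqrt(Ne) = sqrt(39) = 6.245
Step 2: TM * sqrt(Ne) = 4.7 * 6.245 = 29.3515
Step 3: TPM = 29.3515 * 39.37 = 1156 twists/m

1156 twists/m


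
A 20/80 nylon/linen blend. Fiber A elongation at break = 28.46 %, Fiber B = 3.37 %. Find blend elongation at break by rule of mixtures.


Formula: Blend property = (fraction_A * property_A) + (fraction_B * property_B)
Step 1: Contribution A = 20/100 * 28.46 % = 5.692 %
Step 2: Contribution B = 80/100 * 3.37 % = 2.696 %
Step 3: Blend elongation at break = 5.692 + 2.696 = 8.388 %

8.388 %


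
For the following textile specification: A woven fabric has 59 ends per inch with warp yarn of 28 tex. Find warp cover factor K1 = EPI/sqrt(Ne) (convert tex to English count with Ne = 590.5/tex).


Formula: K1 = EPI / sqrt(Ne), with Ne = 590.5 / tex_warp
Step 1: Ne = 590.5 / 28 = 21.089
Step 2: sqrt(Ne) = sqrt(21.089) = 4.5923
Step 3: K1 = 59 / 4.5923 = 12.8

12.8


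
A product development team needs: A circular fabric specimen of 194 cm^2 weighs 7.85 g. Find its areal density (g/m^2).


Formula: GSM = mass_g / area_m2
Step 1: Convert area: 194 cm^2 = 194 / 10000 = 0.0194 m^2
Step 2: GSM = 7.85 g / 0.0194 m^2 = 404.6 g/m^2

404.6 g/m^2


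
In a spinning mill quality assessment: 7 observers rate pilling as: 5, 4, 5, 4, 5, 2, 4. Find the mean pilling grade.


Formula: Mean = sum / count
Sum = 5 + 4 + 5 + 4 + 5 + 2 + 4 = 29
Mean = 29 / 7 = 4.1

4.1


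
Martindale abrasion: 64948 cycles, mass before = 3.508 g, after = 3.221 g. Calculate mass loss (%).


Formula: Mass loss% = ((m_before - m_after) / m_before) * 100
Step 1: Mass loss = 3.508 - 3.221 = 0.287 g
Step 2: Ratio = 0.287 / 3.508 = 0.081813
Step 3: Mass loss% = 0.081813 * 100 = 8.1813% ≈ 8.18%

8.18%


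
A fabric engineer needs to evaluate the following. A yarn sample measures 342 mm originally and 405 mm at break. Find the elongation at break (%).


Formula: Elongation (%) = ((L_break - L0) / L0) * 100
Step 1: Extension = 405 - 342 = 63 mm
Step 2: Elongation = (63 / 342) * 100
Step 3: Elongation = 0.184211 * 100 = 18.4211% ≈ 18.4%

18.4%


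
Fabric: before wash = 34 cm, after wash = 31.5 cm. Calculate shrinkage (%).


Formula: Shrinkage% = ((L_before - L_after) / L_before) * 100
Step 1: Shrinkage = 34 - 31.5 = 2.5 cm
Step 2: Shrinkage% = (2.5 / 34) * 100
Step 3: Shrinkage% = 0.073529 * 100 = 7.3529% ≈ 7.4%

7.4%


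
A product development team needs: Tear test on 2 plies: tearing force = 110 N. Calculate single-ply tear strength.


Formula: Per-ply strength = Total force / Number of plies
Per-ply = 110 N / 2
Per-ply = 55 N

55 N


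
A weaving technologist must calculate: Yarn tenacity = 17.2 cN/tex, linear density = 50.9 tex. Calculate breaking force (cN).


Formula: Breaking force = Tenacity * Linear density
F = 17.2 cN/tex * 50.9 tex
F = 875.48 cN

875.48 cN


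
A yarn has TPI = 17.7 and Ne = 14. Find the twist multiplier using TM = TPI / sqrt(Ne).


Formula: TM = TPI / sqrt(Ne)
Step 1: sqrt(Ne) = sqrt(14) = 3.7417
Step 2: TM = 17.7 / 3.7417 = 4.73

4.73 TM


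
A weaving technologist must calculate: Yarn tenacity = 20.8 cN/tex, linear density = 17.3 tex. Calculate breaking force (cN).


Formula: Breaking force = Tenacity * Linear density
F = 20.8 cN/tex * 17.3 tex
F = 359.84 cN

359.84 cN


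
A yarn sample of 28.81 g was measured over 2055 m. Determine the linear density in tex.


Formula: Tex = (mass_g / length_m) * 1000
Substituting: Tex = (28.81 / 2055) * 1000
Intermediate: 28.81 / 2055 = 0.01401946 g/m
Tex = 0.01401946 * 1000 = 14.02 tex

14.02 tex


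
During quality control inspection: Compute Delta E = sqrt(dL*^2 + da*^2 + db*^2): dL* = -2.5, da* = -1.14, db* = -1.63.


Formula: Delta E = sqrt(dL*^2 + da*^2 + db*^2)
Step 1: dL*^2 = (-2.5)^2 = 6.25
Step 2: da*^2 = (-1.14)^2 = 1.2996
Step 3: db*^2 = (-1.63)^2 = 2.6569
Step 4: Sum = 6.25 + 1.2996 + 2.6569 = 10.2065
Step 5: Delta E = sqrt(10.2065) = 3.19

3.19 Delta E


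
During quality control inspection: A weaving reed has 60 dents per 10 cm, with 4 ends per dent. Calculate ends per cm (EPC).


Formula: EPC = (dents per 10 cm * ends per dent) / 10
Step 1: Total ends per 10 cm = 60 * 4 = 240
Step 2: EPC = 240 / 10 = 24.0 ends/cm

24.0 ends/cm


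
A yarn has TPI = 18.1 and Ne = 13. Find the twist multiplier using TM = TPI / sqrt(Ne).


Formula: TM = TPI / sqrt(Ne)
Step 1: sqrt(Ne) = sqrt(13) = 3.6056
Step 2: TM = 18.1 / 3.6056 = 5.02

5.02 TM


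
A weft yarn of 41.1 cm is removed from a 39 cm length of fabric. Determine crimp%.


Formula: Crimp% = ((L_yarn - L_fabric) / L_fabric) * 100
Step 1: Extension = 41.1 - 39 = 2.1 cm
Step 2: Crimp% = (2.1 / 39) * 100
Step 3: Crimp% = 0.053846 * 100 = 5.3846% ≈ 5.4%

5.4%


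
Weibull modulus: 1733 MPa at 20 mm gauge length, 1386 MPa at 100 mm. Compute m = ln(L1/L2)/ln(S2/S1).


Formula: m = ln(L1/L2) / ln(S2/S1)
Step 1: ln(L1/L2) = ln(20/100) = -1.60944
Step 2: S2/S1 = 1386/1733 = 0.79977
Step 3: ln(S2/S1) = ln(0.79977) = -0.22343
Step 4: m = -1.60944 / -0.22343 = 7.20

7.20 (Weibull m)


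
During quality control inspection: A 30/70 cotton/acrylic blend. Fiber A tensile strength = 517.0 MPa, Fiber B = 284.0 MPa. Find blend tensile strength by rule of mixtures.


Formula: Blend property = (fraction_A * property_A) + (fraction_B * property_B)
Step 1: Contribution A = 30/100 * 517.0 MPa = 155.1 MPa
Step 2: Contribution B = 70/100 * 284.0 MPa = 198.8 MPa
Step 3: Blend tensile strength = 155.1 + 198.8 = 353.9 MPa

353.9 MPa


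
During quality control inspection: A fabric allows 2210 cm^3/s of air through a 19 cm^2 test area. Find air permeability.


Formula: Air Permeability = Airflow / Test Area
AP = 2210 cm^3/s / 19 cm^2
AP = 116.3 cm^3/s/cm^2

116.3 cm^3/s/cm^2


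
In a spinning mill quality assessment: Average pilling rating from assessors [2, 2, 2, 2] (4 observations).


Formula: Mean = sum / count
Sum = 2 + 2 + 2 + 2 = 8
Mean = 8 / 4 = 2.0

2.0


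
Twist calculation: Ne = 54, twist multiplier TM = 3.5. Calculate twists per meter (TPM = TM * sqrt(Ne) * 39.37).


Formula: TPM = TM * sqrt(Ne) * 39.37
Step 1: sqrt(Ne) = sqrt(54) = 7.3485
Step 2: TM * sqrt(Ne) = 3.5 * 7.3485 = 25.7198
Step 3: TPM = 25.7198 * 39.37 = 1013 twists/m

1013 twists/m


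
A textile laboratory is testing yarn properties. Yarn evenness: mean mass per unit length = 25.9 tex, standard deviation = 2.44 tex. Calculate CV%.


Formula: CV% = (standard deviation / mean) * 100
Step 1: Ratio = 2.44 / 25.9 = 0.094208
Step 2: CV% = 0.094208 * 100 = 9.4208% ≈ 9.4%

9.4%


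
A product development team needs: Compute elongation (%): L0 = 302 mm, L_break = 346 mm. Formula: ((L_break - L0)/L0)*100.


Formula: Elongation (%) = ((L_break - L0) / L0) * 100
Step 1: Extension = 346 - 302 = 44 mm
Step 2: Elongation = (44 / 302) * 100
Step 3: Elongation = 0.145695 * 100 = 14.5695% ≈ 14.6%

14.6%


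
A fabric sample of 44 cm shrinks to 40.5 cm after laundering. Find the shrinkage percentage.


Formula: Shrinkage% = ((L_before - L_after) / L_before) * 100
Step 1: Shrinkage = 44 - 40.5 = 3.5 cm
Step 2: Shrinkage% = (3.5 / 44) * 100
Step 3: Shrinkage% = 0.079545 * 100 = 7.9545% ≈ 8.0%

8.0%


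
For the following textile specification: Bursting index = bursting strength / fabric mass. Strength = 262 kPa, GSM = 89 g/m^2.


Formula: Bursting Index = Bursting Strength / Fabric GSM
BI = 262 kPa / 89 g/m^2
BI = 2.944 kPa/(g/m^2)

2.944 kPa/(g/m^2)


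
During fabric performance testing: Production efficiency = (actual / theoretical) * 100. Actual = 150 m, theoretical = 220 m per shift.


Formula: Efficiency% = (Actual output / Theoretical output) * 100
Efficiency% = (150 / 220) * 100
Efficiency% = 0.681818 * 100 = 68.1818% ≈ 68.2%

68.2%


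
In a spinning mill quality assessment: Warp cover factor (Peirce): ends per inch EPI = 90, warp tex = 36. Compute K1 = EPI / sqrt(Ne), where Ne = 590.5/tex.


Formula: K1 = EPI / sqrt(Ne), with Ne = 590.5 / tex_warp
Step 1: Ne = 590.5 / 36 = 16.403
Step 2: sqrt(Ne) = sqrt(16.403) = 4.0501
Step 3: K1 = 90 / 4.0501 = 22.2

22.2


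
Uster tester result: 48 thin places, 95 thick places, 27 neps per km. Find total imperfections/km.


Formula: Total = thin places + thick places + neps
Total = 48 + 95 + 27
Total = 170 imperfections/km

170 imperfections/km


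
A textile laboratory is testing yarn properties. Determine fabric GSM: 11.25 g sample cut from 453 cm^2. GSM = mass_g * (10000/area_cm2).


Formula: GSM = mass_g / area_m2
Step 1: Convert area: 453 cm^2 = 453 / 10000 = 0.0453 m^2
Step 2: GSM = 11.25 g / 0.0453 m^2 = 248.3 g/m^2

248.3 g/m^2


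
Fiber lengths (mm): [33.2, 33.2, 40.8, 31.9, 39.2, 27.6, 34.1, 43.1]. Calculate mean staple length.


Formula: Mean = sum of lengths / count
Sum = 33.2 + 33.2 + 40.8 + 31.9 + 39.2 + 27.6 + 34.1 + 43.1
Sum = 283.1 mm
Mean = 283.1 / 8 = 35.39 mm

35.39 mm


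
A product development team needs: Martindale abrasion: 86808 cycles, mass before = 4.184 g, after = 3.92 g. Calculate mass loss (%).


Formula: Mass loss% = ((m_before - m_after) / m_before) * 100
Step 1: Mass loss = 4.184 - 3.92 = 0.264 g
Step 2: Ratio = 0.264 / 4.184 = 0.0630975
Step 3: Mass loss% = 0.0630975 * 100 = 6.30975% ≈ 6.31%

6.31%


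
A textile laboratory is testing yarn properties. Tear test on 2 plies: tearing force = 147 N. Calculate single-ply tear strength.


Formula: Per-ply strength = Total force / Number of plies
Per-ply = 147 N / 2
Per-ply = 73.5 N

73.5 N


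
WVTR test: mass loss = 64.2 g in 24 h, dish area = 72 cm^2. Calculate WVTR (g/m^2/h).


Formula: WVTR = mass_loss / (area * time)
Step 1: Convert area: 72 cm^2 = 0.0072 m^2
Step 2: WVTR = 64.2 g / (0.0072 m^2 * 24 h)
Step 3: WVTR = 64.2 / 0.1728 = 371.5 g/m^2/h

371.5 g/m^2/h


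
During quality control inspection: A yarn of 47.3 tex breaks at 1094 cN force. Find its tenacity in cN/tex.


Formula: Tenacity = Breaking force / Linear density
Tenacity = 1094 cN / 47.3 tex
Tenacity = 23.13 cN/tex

23.13 cN/tex


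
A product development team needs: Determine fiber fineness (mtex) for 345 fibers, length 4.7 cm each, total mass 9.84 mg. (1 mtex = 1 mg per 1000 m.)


Formula: fineness (mtex) = mass (mg) / total length (km) = (mass_mg / total_length_m) * 1000
Step 1: Convert fiber length: 4.7 cm = 0.047 m
Step 2: Total fiber length = 345 * 0.047 = 16.215 m
Step 3: Linear density = 9.84 mg / 16.215 m = 0.6068 mg/m
Step 4: fineness = 0.6068 * 1000 = 606.8 mtex

606.8 mtex


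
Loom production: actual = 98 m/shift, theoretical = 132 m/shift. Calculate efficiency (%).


Formula: Efficiency% = (Actual output / Theoretical output) * 100
Efficiency% = (98 / 132) * 100
Efficiency% = 0.742424 * 100 = 74.2424% ≈ 74.2%

74.2%


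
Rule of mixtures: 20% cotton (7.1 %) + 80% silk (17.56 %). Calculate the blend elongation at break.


Formula: Blend property = (fraction_A * property_A) + (fraction_B * property_B)
Step 1: Contribution A = 20/100 * 7.1 % = 1.42 %
Step 2: Contribution B = 80/100 * 17.56 % = 14.048 %
Step 3: Blend elongation at break = 1.42 + 14.048 = 15.468 %

15.468 %


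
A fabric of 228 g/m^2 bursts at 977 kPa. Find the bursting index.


Formula: Bursting Index = Bursting Strength / Fabric GSM
BI = 977 kPa / 228 g/m^2
BI = 4.285 kPa/(g/m^2)

4.285 kPa/(g/m^2)


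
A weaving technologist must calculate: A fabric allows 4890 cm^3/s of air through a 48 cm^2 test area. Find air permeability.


Formula: Air Permeability = Airflow / Test Area
AP = 4890 cm^3/s / 48 cm^2
AP = 101.9 cm^3/s/cm^2

101.9 cm^3/s/cm^2


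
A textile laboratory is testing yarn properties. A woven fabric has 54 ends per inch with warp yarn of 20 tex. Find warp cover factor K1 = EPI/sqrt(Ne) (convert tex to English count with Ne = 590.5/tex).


Formula: K1 = EPI / sqrt(Ne), with Ne = 590.5 / tex_warp
Step 1: Ne = 590.5 / 20 = 29.525
Step 2: sqrt(Ne) = sqrt(29.525) = 5.4337
Step 3: K1 = 54 / 5.4337 = 9.9

9.9


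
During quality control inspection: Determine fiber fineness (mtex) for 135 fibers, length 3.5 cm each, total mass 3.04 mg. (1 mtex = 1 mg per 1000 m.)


Formula: fineness (mtex) = mass (mg) / total length (km) = (mass_mg / total_length_m) * 1000
Step 1: Convert fiber length: 3.5 cm = 0.035 m
Step 2: Total fiber length = 135 * 0.035 = 4.725 m
Step 3: Linear density = 3.04 mg / 4.725 m = 0.6434 mg/m
Step 4: fineness = 0.6434 * 1000 = 643.4 mtex

643.4 mtex


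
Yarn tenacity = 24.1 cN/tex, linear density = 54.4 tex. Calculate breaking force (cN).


Formula: Breaking force = Tenacity * Linear density
F = 24.1 cN/tex * 54.4 tex
F = 1311.04 cN

1311.04 cN


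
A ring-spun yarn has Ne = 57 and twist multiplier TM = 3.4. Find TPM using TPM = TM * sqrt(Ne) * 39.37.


Formula: TPM = TM * sqrt(Ne) * 39.37
Step 1: sqrt(Ne) = sqrt(57) = 7.5498
Step 2: TM * sqrt(Ne) = 3.4 * 7.5498 = 25.6693
Step 3: TPM = 25.6693 * 39.37 = 1011 twists/m

1011 twists/m


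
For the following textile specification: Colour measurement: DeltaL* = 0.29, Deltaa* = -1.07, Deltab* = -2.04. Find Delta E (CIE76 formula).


Formula: Delta E = sqrt(dL*^2 + da*^2 + db*^2)
Step 1: dL*^2 = 0.29^2 = 0.0841
Step 2: da*^2 = (-1.07)^2 = 1.1449
Step 3: db*^2 = (-2.04)^2 = 4.1616
Step 4: Sum = 0.0841 + 1.1449 + 4.1616 = 5.3906
Step 5: Delta E = sqrt(5.3906) = 2.32

2.32 Delta E


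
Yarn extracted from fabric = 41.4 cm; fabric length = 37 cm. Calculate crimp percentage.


Formula: Crimp% = ((L_yarn - L_fabric) / L_fabric) * 100
Step 1: Extension = 41.4 - 37 = 4.4 cm
Step 2: Crimp% = (4.4 / 37) * 100
Step 3: Crimp% = 0.118919 * 100 = 11.8919% ≈ 11.9%

11.9%


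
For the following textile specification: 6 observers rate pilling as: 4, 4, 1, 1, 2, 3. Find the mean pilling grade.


Formula: Mean = sum / count
Sum = 4 + 4 + 1 + 1 + 2 + 3 = 15
Mean = 15 / 6 = 2.5

2.5


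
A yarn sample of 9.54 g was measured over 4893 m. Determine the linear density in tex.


Formula: Tex = (mass_g / length_m) * 1000
Substituting: Tex = (9.54 / 4893) * 1000
Intermediate: 9.54 / 4893 = 0.00194972 g/m
Tex = 0.00194972 * 1000 = 1.95 tex

1.95 tex


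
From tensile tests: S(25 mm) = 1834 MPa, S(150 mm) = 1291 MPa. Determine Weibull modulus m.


Formula: m = ln(L1/L2) / ln(S2/S1)
Step 1: ln(L1/L2) = ln(25/150) = -1.79176
Step 2: S2/S1 = 1291/1834 = 0.70393
Step 3: ln(S2/S1) = ln(0.70393) = -0.35108
Step 4: m = -1.79176 / -0.35108 = 5.10

5.10 (Weibull m)


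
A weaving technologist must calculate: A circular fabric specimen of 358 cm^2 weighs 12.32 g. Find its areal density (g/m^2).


Formula: GSM = mass_g / area_m2
Step 1: Convert area: 358 cm^2 = 358 / 10000 = 0.0358 m^2
Step 2: GSM = 12.32 g / 0.0358 m^2 = 344.1 g/m^2

344.1 g/m^2


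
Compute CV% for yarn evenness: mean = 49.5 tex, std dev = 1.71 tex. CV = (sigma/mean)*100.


Formula: CV% = (standard deviation / mean) * 100
Step 1: Ratio = 1.71 / 49.5 = 0.034545
Step 2: CV% = 0.034545 * 100 = 3.4545% ≈ 3.5%

3.5%


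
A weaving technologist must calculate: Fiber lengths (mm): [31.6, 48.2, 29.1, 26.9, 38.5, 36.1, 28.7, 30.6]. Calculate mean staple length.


Formula: Mean = sum of lengths / count
Sum = 31.6 + 48.2 + 29.1 + 26.9 + 38.5 + 36.1 + 28.7 + 30.6
Sum = 269.7 mm
Mean = 269.7 / 8 = 33.71 mm

33.71 mm


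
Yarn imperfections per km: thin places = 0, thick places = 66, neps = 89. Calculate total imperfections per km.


Formula: Total = thin places + thick places + neps
Total = 0 + 66 + 89
Total = 155 imperfections/km

155 imperfections/km


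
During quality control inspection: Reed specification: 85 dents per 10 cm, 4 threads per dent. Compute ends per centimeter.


Formula: EPC = (dents per 10 cm * ends per dent) / 10
Step 1: Total ends per 10 cm = 85 * 4 = 340
Step 2: EPC = 340 / 10 = 34.0 ends/cm

34.0 ends/cm


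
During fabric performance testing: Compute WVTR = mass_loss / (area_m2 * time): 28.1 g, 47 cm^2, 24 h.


Formula: WVTR = mass_loss / (area * time)
Step 1: Convert area: 47 cm^2 = 0.0047 m^2
Step 2: WVTR = 28.1 g / (0.0047 m^2 * 24 h)
Step 3: WVTR = 28.1 / 0.1128 = 249.1 g/m^2/h

249.1 g/m^2/h


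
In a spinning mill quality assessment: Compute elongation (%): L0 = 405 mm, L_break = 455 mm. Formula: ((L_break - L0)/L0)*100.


Formula: Elongation (%) = ((L_break - L0) / L0) * 100
Step 1: Extension = 455 - 405 = 50 mm
Step 2: Elongation = (50 / 405) * 100
Step 3: Elongation = 0.123457 * 100 = 12.3457% ≈ 12.3%

12.3%


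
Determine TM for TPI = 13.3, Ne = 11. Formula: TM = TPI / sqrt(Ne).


Formula: TM = TPI / sqrt(Ne)
Step 1: sqrt(Ne) = sqrt(11) = 3.3166
Step 2: TM = 13.3 / 3.3166 = 4.01

4.01 TM


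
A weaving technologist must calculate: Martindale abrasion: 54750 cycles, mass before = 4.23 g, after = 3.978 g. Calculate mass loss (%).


Formula: Mass loss% = ((m_before - m_after) / m_before) * 100
Step 1: Mass loss = 4.23 - 3.978 = 0.252 g
Step 2: Ratio = 0.252 / 4.23 = 0.0595745
Step 3: Mass loss% = 0.0595745 * 100 = 5.95745% ≈ 5.96%

5.96%


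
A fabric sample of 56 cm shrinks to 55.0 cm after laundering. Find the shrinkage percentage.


Formula: Shrinkage% = ((L_before - L_after) / L_before) * 100
Step 1: Shrinkage = 56 - 55.0 = 1.0 cm
Step 2: Shrinkage% = (1.0 / 56) * 100
Step 3: Shrinkage% = 0.017857 * 100 = 1.7857% ≈ 1.8%

1.8%


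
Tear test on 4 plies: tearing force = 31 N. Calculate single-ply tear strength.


Formula: Per-ply strength = Total force / Number of plies
Per-ply = 31 N / 4
Per-ply = 7.75 N

7.75 N


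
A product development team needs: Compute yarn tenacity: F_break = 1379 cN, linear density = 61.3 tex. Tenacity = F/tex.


Formula: Tenacity = Breaking force / Linear density
Tenacity = 1379 cN / 61.3 tex
Tenacity = 22.50 cN/tex

22.50 cN/tex


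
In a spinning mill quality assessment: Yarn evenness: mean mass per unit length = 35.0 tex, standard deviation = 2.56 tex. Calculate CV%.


Formula: CV% = (standard deviation / mean) * 100
Step 1: Ratio = 2.56 / 35.0 = 0.073143
Step 2: CV% = 0.073143 * 100 = 7.3143% ≈ 7.3%

7.3%


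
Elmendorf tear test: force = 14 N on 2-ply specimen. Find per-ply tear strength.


Formula: Per-ply strength = Total force / Number of plies
Per-ply = 14 N / 2
Per-ply = 7 N

7 N


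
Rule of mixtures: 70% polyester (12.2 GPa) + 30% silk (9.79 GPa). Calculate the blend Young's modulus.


Formula: Blend property = (fraction_A * property_A) + (fraction_B * property_B)
Step 1: Contribution A = 70/100 * 12.2 GPa = 8.54 GPa
Step 2: Contribution B = 30/100 * 9.79 GPa = 2.937 GPa
Step 3: Blend Young's modulus = 8.54 + 2.937 = 11.477 GPa

11.477 GPa


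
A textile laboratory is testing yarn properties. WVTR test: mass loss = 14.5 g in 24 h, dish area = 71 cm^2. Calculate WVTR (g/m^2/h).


Formula: WVTR = mass_loss / (area * time)
Step 1: Convert area: 71 cm^2 = 0.0071 m^2
Step 2: WVTR = 14.5 g / (0.0071 m^2 * 24 h)
Step 3: WVTR = 14.5 / 0.1704 = 85.1 g/m^2/h

85.1 g/m^2/h


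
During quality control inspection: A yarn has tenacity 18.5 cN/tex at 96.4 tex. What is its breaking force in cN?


Formula: Breaking force = Tenacity * Linear density
F = 18.5 cN/tex * 96.4 tex
F = 1783.40 cN

1783.40 cN


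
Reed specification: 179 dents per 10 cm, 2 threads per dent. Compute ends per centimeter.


Formula: EPC = (dents per 10 cm * ends per dent) / 10
Step 1: Total ends per 10 cm = 179 * 2 = 358
Step 2: EPC = 358 / 10 = 35.8 ends/cm

35.8 ends/cm


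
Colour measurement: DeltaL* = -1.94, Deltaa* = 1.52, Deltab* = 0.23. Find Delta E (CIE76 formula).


Formula: Delta E = sqrt(dL*^2 + da*^2 + db*^2)
Step 1: dL*^2 = (-1.94)^2 = 3.7636
Step 2: da*^2 = 1.52^2 = 2.3104
Step 3: db*^2 = 0.23^2 = 0.0529
Step 4: Sum = 3.7636 + 2.3104 + 0.0529 = 6.1269
Step 5: Delta E = sqrt(6.1269) = 2.48

2.48 Delta E


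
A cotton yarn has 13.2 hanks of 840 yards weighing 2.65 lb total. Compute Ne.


Formula: Ne = hanks / mass_lb
Substituting: Ne = 13.2 / 2.65
Ne = 5.0

5.0 Ne


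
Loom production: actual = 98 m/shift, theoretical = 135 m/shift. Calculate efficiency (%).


Formula: Efficiency% = (Actual output / Theoretical output) * 100
Efficiency% = (98 / 135) * 100
Efficiency% = 0.725926 * 100 = 72.5926% ≈ 72.6%

72.6%


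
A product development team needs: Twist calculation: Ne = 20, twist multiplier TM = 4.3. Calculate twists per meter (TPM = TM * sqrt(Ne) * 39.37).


Formula: TPM = TM * sqrt(Ne) * 39.37
Step 1: sqrt(Ne) = sqrt(20) = 4.4721
Step 2: TM * sqrt(Ne) = 4.3 * 4.4721 = 19.23
Step 3: TPM = 19.23 * 39.37 = 757 twists/m

757 twists/m


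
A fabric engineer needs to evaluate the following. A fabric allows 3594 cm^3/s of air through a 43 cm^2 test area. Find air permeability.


Formula: Air Permeability = Airflow / Test Area
AP = 3594 cm^3/s / 43 cm^2
AP = 83.6 cm^3/s/cm^2

83.6 cm^3/s/cm^2


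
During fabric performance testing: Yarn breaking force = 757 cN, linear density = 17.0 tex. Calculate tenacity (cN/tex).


Formula: Tenacity = Breaking force / Linear density
Tenacity = 757 cN / 17.0 tex
Tenacity = 44.53 cN/tex

44.53 cN/tex


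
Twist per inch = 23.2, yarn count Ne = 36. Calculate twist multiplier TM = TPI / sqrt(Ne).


Formula: TM = TPI / sqrt(Ne)
Step 1: sqrt(Ne) = sqrt(36) = 6
Step 2: TM = 23.2 / 6 = 3.87

3.87 TM


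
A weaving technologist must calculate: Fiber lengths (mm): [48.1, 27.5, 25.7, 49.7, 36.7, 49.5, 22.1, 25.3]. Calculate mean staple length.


Formula: Mean = sum of lengths / count
Sum = 48.1 + 27.5 + 25.7 + 49.7 + 36.7 + 49.5 + 22.1 + 25.3
Sum = 284.6 mm
Mean = 284.6 / 8 = 35.58 mm

35.58 mm


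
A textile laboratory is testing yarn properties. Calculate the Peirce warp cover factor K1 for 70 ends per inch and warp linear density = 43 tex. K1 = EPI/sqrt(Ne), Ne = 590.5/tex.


Formula: K1 = EPI / sqrt(Ne), with Ne = 590.5 / tex_warp
Step 1: Ne = 590.5 / 43 = 13.733
Step 2: sqrt(Ne) = sqrt(13.733) = 3.7058
Step 3: K1 = 70 / 3.7058 = 18.9

18.9


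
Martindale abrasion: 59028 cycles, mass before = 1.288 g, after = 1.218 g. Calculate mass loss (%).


Formula: Mass loss% = ((m_before - m_after) / m_before) * 100
Step 1: Mass loss = 1.288 - 1.218 = 0.07 g
Step 2: Ratio = 0.07 / 1.288 = 0.0543478
Step 3: Mass loss% = 0.0543478 * 100 = 5.43478% ≈ 5.43%

5.43%


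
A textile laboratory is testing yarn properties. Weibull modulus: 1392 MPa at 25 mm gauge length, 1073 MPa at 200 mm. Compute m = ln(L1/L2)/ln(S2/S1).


Formula: m = ln(L1/L2) / ln(S2/S1)
Step 1: ln(L1/L2) = ln(25/200) = -2.07944
Step 2: S2/S1 = 1073/1392 = 0.77083
Step 3: ln(S2/S1) = ln(0.77083) = -0.26029
Step 4: m = -2.07944 / -0.26029 = 7.99

7.99 (Weibull m)


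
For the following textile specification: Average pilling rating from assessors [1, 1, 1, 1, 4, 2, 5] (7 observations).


Formula: Mean = sum / count
Sum = 1 + 1 + 1 + 1 + 4 + 2 + 5 = 15
Mean = 15 / 7 = 2.1

2.1


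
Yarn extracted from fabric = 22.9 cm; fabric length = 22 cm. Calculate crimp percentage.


Formula: Crimp% = ((L_yarn - L_fabric) / L_fabric) * 100
Step 1: Extension = 22.9 - 22 = 0.9 cm
Step 2: Crimp% = (0.9 / 22) * 100
Step 3: Crimp% = 0.040909 * 100 = 4.0909% ≈ 4.1%

4.1%


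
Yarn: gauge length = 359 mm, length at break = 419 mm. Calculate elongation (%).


Formula: Elongation (%) = ((L_break - L0) / L0) * 100
Step 1: Extension = 419 - 359 = 60 mm
Step 2: Elongation = (60 / 359) * 100
Step 3: Elongation = 0.167131 * 100 = 16.7131% ≈ 16.7%

16.7%


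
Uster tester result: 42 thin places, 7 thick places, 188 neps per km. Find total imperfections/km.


Formula: Total = thin places + thick places + neps
Total = 42 + 7 + 188
Total = 237 imperfections/km

237 imperfections/km


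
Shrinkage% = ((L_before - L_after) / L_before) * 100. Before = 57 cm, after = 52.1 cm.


Formula: Shrinkage% = ((L_before - L_after) / L_before) * 100
Step 1: Shrinkage = 57 - 52.1 = 4.9 cm
Step 2: Shrinkage% = (4.9 / 57) * 100
Step 3: Shrinkage% = 0.085965 * 100 = 8.5965% ≈ 8.6%

8.6%


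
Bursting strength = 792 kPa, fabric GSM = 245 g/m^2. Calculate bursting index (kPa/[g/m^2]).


Formula: Bursting Index = Bursting Strength / Fabric GSM
BI = 792 kPa / 245 g/m^2
BI = 3.233 kPa/(g/m^2)

3.233 kPa/(g/m^2)


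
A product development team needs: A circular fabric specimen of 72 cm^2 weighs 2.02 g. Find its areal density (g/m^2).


Formula: GSM = mass_g / area_m2
Step 1: Convert area: 72 cm^2 = 72 / 10000 = 0.0072 m^2
Step 2: GSM = 2.02 g / 0.0072 m^2 = 280.6 g/m^2

280.6 g/m^2


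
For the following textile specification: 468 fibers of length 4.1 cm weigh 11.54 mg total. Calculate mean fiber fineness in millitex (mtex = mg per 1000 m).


Formula: fineness (mtex) = mass (mg) / total length (km) = (mass_mg / total_length_m) * 1000
Step 1: Convert fiber length: 4.1 cm = 0.041 m
Step 2: Total fiber length = 468 * 0.041 = 19.188 m
Step 3: Linear density = 11.54 mg / 19.188 m = 0.6014 mg/m
Step 4: fineness = 0.6014 * 1000 = 601.4 mtex

601.4 mtex


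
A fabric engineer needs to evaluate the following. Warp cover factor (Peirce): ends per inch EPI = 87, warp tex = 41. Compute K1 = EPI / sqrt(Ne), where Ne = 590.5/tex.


Formula: K1 = EPI / sqrt(Ne), with Ne = 590.5 / tex_warp
Step 1: Ne = 590.5 / 41 = 14.402
Step 2: sqrt(Ne) = sqrt(14.402) = 3.795
Step 3: K1 = 87 / 3.795 = 22.9

22.9


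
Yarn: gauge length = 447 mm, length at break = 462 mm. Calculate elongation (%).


Formula: Elongation (%) = ((L_break - L0) / L0) * 100
Step 1: Extension = 462 - 447 = 15 mm
Step 2: Elongation = (15 / 447) * 100
Step 3: Elongation = 0.033557 * 100 = 3.3557% ≈ 3.4%

3.4%


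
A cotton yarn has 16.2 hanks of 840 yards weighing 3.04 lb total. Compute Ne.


Formula: Ne = hanks / mass_lb
Substituting: Ne = 16.2 / 3.04
Ne = 5.3

5.3 Ne


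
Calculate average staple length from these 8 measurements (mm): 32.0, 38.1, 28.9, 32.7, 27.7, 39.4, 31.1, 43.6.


Formula: Mean = sum of lengths / count
Sum = 32.0 + 38.1 + 28.9 + 32.7 + 27.7 + 39.4 + 31.1 + 43.6
Sum = 273.5 mm
Mean = 273.5 / 8 = 34.19 mm

34.19 mm


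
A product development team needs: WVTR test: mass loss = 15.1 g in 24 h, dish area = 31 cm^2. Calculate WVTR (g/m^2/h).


Formula: WVTR = mass_loss / (area * time)
Step 1: Convert area: 31 cm^2 = 0.0031 m^2
Step 2: WVTR = 15.1 g / (0.0031 m^2 * 24 h)
Step 3: WVTR = 15.1 / 0.0744 = 203.0 g/m^2/h

203.0 g/m^2/h


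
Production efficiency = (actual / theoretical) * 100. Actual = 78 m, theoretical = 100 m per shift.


Formula: Efficiency% = (Actual output / Theoretical output) * 100
Efficiency% = (78 / 100) * 100
Efficiency% = 0.78 * 100 = 78.0%

78.0%


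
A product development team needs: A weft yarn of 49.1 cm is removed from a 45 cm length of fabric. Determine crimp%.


Formula: Crimp% = ((L_yarn - L_fabric) / L_fabric) * 100
Step 1: Extension = 49.1 - 45 = 4.1 cm
Step 2: Crimp% = (4.1 / 45) * 100
Step 3: Crimp% = 0.091111 * 100 = 9.1111% ≈ 9.1%

9.1%


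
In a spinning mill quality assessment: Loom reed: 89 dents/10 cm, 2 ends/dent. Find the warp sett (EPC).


Formula: EPC = (dents per 10 cm * ends per dent) / 10
Step 1: Total ends per 10 cm = 89 * 2 = 178
Step 2: EPC = 178 / 10 = 17.8 ends/cm

17.8 ends/cm


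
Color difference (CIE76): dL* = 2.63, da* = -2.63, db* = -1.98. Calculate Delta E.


Formula: Delta E = sqrt(dL*^2 + da*^2 + db*^2)
Step 1: dL*^2 = 2.63^2 = 6.9169
Step 2: da*^2 = (-2.63)^2 = 6.9169
Step 3: db*^2 = (-1.98)^2 = 3.9204
Step 4: Sum = 6.9169 + 6.9169 + 3.9204 = 17.7542
Step 5: Delta E = sqrt(17.7542) = 4.21

4.21 Delta E


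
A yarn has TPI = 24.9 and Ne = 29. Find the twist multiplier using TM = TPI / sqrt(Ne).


Formula: TM = TPI / sqrt(Ne)
Step 1: sqrt(Ne) = sqrt(29) = 5.3852
Step 2: TM = 24.9 / 5.3852 = 4.62

4.62 TM


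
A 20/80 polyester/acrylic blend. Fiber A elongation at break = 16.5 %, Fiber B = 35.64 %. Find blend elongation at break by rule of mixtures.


Formula: Blend property = (fraction_A * property_A) + (fraction_B * property_B)
Step 1: Contribution A = 20/100 * 16.5 % = 3.3 %
Step 2: Contribution B = 80/100 * 35.64 % = 28.512 %
Step 3: Blend elongation at break = 3.3 + 28.512 = 31.812 %

31.812 %


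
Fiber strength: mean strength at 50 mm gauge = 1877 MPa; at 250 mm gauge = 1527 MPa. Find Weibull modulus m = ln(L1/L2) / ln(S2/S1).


Formula: m = ln(L1/L2) / ln(S2/S1)
Step 1: ln(L1/L2) = ln(50/250) = -1.60944
Step 2: S2/S1 = 1527/1877 = 0.81353
Step 3: ln(S2/S1) = ln(0.81353) = -0.20637
Step 4: m = -1.60944 / -0.20637 = 7.80

7.80 (Weibull m)


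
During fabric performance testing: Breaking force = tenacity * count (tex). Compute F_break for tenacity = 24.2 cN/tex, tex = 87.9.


Formula: Breaking force = Tenacity * Linear density
F = 24.2 cN/tex * 87.9 tex
F = 2127.18 cN

2127.18 cN


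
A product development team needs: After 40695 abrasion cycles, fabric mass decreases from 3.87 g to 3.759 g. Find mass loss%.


Formula: Mass loss% = ((m_before - m_after) / m_before) * 100
Step 1: Mass loss = 3.87 - 3.759 = 0.111 g
Step 2: Ratio = 0.111 / 3.87 = 0.0286822
Step 3: Mass loss% = 0.0286822 * 100 = 2.86822% ≈ 2.87%

2.87%


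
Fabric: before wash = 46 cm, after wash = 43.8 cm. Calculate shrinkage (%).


Formula: Shrinkage% = ((L_before - L_after) / L_before) * 100
Step 1: Shrinkage = 46 - 43.8 = 2.2 cm
Step 2: Shrinkage% = (2.2 / 46) * 100
Step 3: Shrinkage% = 0.047826 * 100 = 4.7826% ≈ 4.8%

4.8%


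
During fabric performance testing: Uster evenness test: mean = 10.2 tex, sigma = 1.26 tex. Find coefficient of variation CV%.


Formula: CV% = (standard deviation / mean) * 100
Step 1: Ratio = 1.26 / 10.2 = 0.123529
Step 2: CV% = 0.123529 * 100 = 12.3529% ≈ 12.4%

12.4%


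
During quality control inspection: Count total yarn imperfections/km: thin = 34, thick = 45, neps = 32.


Formula: Total = thin places + thick places + neps
Total = 34 + 45 + 32
Total = 111 imperfections/km

111 imperfections/km


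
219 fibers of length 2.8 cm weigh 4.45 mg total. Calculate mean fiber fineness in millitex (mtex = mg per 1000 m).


Formula: fineness (mtex) = mass (mg) / total length (km) = (mass_mg / total_length_m) * 1000
Step 1: Convert fiber length: 2.8 cm = 0.028 m
Step 2: Total fiber length = 219 * 0.028 = 6.132 m
Step 3: Linear density = 4.45 mg / 6.132 m = 0.7257 mg/m
Step 4: fineness = 0.7257 * 1000 = 725.7 mtex

725.7 mtex


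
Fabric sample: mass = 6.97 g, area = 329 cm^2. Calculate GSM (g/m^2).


Formula: GSM = mass_g / area_m2
Step 1: Convert area: 329 cm^2 = 329 / 10000 = 0.0329 m^2
Step 2: GSM = 6.97 g / 0.0329 m^2 = 211.9 g/m^2

211.9 g/m^2


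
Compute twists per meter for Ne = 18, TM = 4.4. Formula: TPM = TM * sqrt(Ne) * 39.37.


Formula: TPM = TM * sqrt(Ne) * 39.37
Step 1: sqrt(Ne) = sqrt(18) = 4.2426
Step 2: TM * sqrt(Ne) = 4.4 * 4.2426 = 18.6674
Step 3: TPM = 18.6674 * 39.37 = 735 twists/m

735 twists/m


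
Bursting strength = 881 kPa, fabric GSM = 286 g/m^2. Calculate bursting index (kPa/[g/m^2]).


Formula: Bursting Index = Bursting Strength / Fabric GSM
BI = 881 kPa / 286 g/m^2
BI = 3.080 kPa/(g/m^2)

3.080 kPa/(g/m^2)


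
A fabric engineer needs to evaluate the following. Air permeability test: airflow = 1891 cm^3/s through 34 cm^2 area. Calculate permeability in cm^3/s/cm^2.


Formula: Air Permeability = Airflow / Test Area
AP = 1891 cm^3/s / 34 cm^2
AP = 55.6 cm^3/s/cm^2

55.6 cm^3/s/cm^2


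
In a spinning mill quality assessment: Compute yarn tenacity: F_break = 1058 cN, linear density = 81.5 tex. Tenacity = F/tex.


Formula: Tenacity = Breaking force / Linear density
Tenacity = 1058 cN / 81.5 tex
Tenacity = 12.98 cN/tex

12.98 cN/tex


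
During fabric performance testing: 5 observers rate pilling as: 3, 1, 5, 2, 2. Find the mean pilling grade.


Formula: Mean = sum / count
Sum = 3 + 1 + 5 + 2 + 2 = 13
Mean = 13 / 5 = 2.6

2.6


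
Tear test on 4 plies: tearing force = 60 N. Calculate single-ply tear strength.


Formula: Per-ply strength = Total force / Number of plies
Per-ply = 60 N / 4
Per-ply = 15 N

15 N


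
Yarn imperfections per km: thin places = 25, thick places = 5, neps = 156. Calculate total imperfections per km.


Formula: Total = thin places + thick places + neps
Total = 25 + 5 + 156
Total = 186 imperfections/km

186 imperfections/km


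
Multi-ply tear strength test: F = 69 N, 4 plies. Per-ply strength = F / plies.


Formula: Per-ply strength = Total force / Number of plies
Per-ply = 69 N / 4
Per-ply = 17.25 N

17.25 N


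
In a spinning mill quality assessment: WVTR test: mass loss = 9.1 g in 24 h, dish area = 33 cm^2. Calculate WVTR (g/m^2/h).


Formula: WVTR = mass_loss / (area * time)
Step 1: Convert area: 33 cm^2 = 0.0033 m^2
Step 2: WVTR = 9.1 g / (0.0033 m^2 * 24 h)
Step 3: WVTR = 9.1 / 0.0792 = 114.9 g/m^2/h

114.9 g/m^2/h


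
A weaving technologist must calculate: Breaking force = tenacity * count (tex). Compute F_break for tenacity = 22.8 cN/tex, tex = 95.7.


Formula: Breaking force = Tenacity * Linear density
F = 22.8 cN/tex * 95.7 tex
F = 2181.96 cN

2181.96 cN


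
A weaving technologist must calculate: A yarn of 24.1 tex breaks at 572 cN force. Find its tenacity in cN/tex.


Formula: Tenacity = Breaking force / Linear density
Tenacity = 572 cN / 24.1 tex
Tenacity = 23.73 cN/tex

23.73 cN/tex


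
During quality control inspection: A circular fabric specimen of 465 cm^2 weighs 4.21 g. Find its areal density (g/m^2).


Formula: GSM = mass_g / area_m2
Step 1: Convert area: 465 cm^2 = 465 / 10000 = 0.0465 m^2
Step 2: GSM = 4.21 g / 0.0465 m^2 = 90.5 g/m^2

90.5 g/m^2


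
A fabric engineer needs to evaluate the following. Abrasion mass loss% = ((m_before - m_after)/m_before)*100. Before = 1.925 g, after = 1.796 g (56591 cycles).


Formula: Mass loss% = ((m_before - m_after) / m_before) * 100
Step 1: Mass loss = 1.925 - 1.796 = 0.129 g
Step 2: Ratio = 0.129 / 1.925 = 0.067013
Step 3: Mass loss% = 0.067013 * 100 = 6.7013% ≈ 6.70%

6.70%


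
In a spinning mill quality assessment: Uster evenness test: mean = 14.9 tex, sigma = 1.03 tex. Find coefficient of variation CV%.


Formula: CV% = (standard deviation / mean) * 100
Step 1: Ratio = 1.03 / 14.9 = 0.069128
Step 2: CV% = 0.069128 * 100 = 6.9128% ≈ 6.9%

6.9%


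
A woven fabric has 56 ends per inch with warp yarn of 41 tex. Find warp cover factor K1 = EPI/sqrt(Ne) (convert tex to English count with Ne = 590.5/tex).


Formula: K1 = EPI / sqrt(Ne), with Ne = 590.5 / tex_warp
Step 1: Ne = 590.5 / 41 = 14.402
Step 2: sqrt(Ne) = sqrt(14.402) = 3.795
Step 3: K1 = 56 / 3.795 = 14.8

14.8


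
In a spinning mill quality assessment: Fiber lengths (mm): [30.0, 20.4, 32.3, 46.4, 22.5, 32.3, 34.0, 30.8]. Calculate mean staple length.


Formula: Mean = sum of lengths / count
Sum = 30.0 + 20.4 + 32.3 + 46.4 + 22.5 + 32.3 + 34.0 + 30.8
Sum = 248.7 mm
Mean = 248.7 / 8 = 31.09 mm

31.09 mm


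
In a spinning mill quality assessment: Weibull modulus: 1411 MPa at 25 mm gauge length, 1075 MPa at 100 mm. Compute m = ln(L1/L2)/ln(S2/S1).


Formula: m = ln(L1/L2) / ln(S2/S1)
Step 1: ln(L1/L2) = ln(25/100) = -1.38629
Step 2: S2/S1 = 1075/1411 = 0.76187
Step 3: ln(S2/S1) = ln(0.76187) = -0.27198
Step 4: m = -1.38629 / -0.27198 = 5.10

5.10 (Weibull m)


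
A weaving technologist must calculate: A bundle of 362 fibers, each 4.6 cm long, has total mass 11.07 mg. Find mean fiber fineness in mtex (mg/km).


Formula: fineness (mtex) = mass (mg) / total length (km) = (mass_mg / total_length_m) * 1000
Step 1: Convert fiber length: 4.6 cm = 0.046 m
Step 2: Total fiber length = 362 * 0.046 = 16.652 m
Step 3: Linear density = 11.07 mg / 16.652 m = 0.6648 mg/m
Step 4: fineness = 0.6648 * 1000 = 664.8 mtex

664.8 mtex


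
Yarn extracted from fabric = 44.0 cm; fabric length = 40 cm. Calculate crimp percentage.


Formula: Crimp% = ((L_yarn - L_fabric) / L_fabric) * 100
Step 1: Extension = 44.0 - 40 = 4.0 cm
Step 2: Crimp% = (4.0 / 40) * 100
Step 3: Crimp% = 0.1 * 100 = 10.0%

10.0%


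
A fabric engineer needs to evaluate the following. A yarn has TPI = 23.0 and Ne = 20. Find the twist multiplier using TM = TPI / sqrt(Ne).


Formula: TM = TPI / sqrt(Ne)
Step 1: sqrt(Ne) = sqrt(20) = 4.4721
Step 2: TM = 23.0 / 4.4721 = 5.14

5.14 TM


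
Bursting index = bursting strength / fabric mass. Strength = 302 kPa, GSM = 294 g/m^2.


Formula: Bursting Index = Bursting Strength / Fabric GSM
BI = 302 kPa / 294 g/m^2
BI = 1.027 kPa/(g/m^2)

1.027 kPa/(g/m^2)


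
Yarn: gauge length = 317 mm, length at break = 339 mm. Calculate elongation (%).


Formula: Elongation (%) = ((L_break - L0) / L0) * 100
Step 1: Extension = 339 - 317 = 22 mm
Step 2: Elongation = (22 / 317) * 100
Step 3: Elongation = 0.069401 * 100 = 6.9401% ≈ 6.9%

6.9%


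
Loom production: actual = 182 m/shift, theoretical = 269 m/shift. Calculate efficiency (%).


Formula: Efficiency% = (Actual output / Theoretical output) * 100
Efficiency% = (182 / 269) * 100
Efficiency% = 0.67658 * 100 = 67.658% ≈ 67.7%

67.7%


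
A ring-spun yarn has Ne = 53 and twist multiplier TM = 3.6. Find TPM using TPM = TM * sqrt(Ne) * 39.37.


Formula: TPM = TM * sqrt(Ne) * 39.37
Step 1: sqrt(Ne) = sqrt(53) = 7.2801
Step 2: TM * sqrt(Ne) = 3.6 * 7.2801 = 26.2084
Step 3: TPM = 26.2084 * 39.37 = 1032 twists/m

1032 twists/m


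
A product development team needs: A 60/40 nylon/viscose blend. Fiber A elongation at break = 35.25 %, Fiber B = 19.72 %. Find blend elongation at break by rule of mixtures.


Formula: Blend property = (fraction_A * property_A) + (fraction_B * property_B)
Step 1: Contribution A = 60/100 * 35.25 % = 21.15 %
Step 2: Contribution B = 40/100 * 19.72 % = 7.888 %
Step 3: Blend elongation at break = 21.15 + 7.888 = 29.038 %

29.038 %


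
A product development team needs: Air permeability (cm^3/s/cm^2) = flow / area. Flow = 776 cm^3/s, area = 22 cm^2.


Formula: Air Permeability = Airflow / Test Area
AP = 776 cm^3/s / 22 cm^2
AP = 35.3 cm^3/s/cm^2

35.3 cm^3/s/cm^2


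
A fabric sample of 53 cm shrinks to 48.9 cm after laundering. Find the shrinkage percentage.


Formula: Shrinkage% = ((L_before - L_after) / L_before) * 100
Step 1: Shrinkage = 53 - 48.9 = 4.1 cm
Step 2: Shrinkage% = (4.1 / 53) * 100
Step 3: Shrinkage% = 0.077358 * 100 = 7.7358% ≈ 7.7%

7.7%


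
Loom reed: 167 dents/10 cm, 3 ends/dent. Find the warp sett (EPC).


Formula: EPC = (dents per 10 cm * ends per dent) / 10
Step 1: Total ends per 10 cm = 167 * 3 = 501
Step 2: EPC = 501 / 10 = 50.1 ends/cm

50.1 ends/cm


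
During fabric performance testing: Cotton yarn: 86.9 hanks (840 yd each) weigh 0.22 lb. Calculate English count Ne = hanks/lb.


Formula: Ne = hanks / mass_lb
Substituting: Ne = 86.9 / 0.22
Ne = 395.0

395.0 Ne


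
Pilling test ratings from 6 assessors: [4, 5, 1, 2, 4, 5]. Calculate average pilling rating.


Formula: Mean = sum / count
Sum = 4 + 5 + 1 + 2 + 4 + 5 = 21
Mean = 21 / 6 = 3.5

3.5


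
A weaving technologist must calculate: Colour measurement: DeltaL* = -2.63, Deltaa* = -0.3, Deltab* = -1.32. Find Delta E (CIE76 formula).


Formula: Delta E = sqrt(dL*^2 + da*^2 + db*^2)
Step 1: dL*^2 = (-2.63)^2 = 6.9169
Step 2: da*^2 = (-0.3)^2 = 0.09
Step 3: db*^2 = (-1.32)^2 = 1.7424
Step 4: Sum = 6.9169 + 0.09 + 1.7424 = 8.7493
Step 5: Delta E = sqrt(8.7493) = 2.96

2.96 Delta E


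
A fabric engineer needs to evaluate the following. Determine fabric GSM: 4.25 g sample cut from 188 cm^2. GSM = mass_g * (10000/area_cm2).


Formula: GSM = mass_g / area_m2
Step 1: Convert area: 188 cm^2 = 188 / 10000 = 0.0188 m^2
Step 2: GSM = 4.25 g / 0.0188 m^2 = 226.1 g/m^2

226.1 g/m^2


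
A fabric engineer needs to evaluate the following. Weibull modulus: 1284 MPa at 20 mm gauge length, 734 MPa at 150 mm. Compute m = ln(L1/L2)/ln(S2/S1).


Formula: m = ln(L1/L2) / ln(S2/S1)
Step 1: ln(L1/L2) = ln(20/150) = -2.01490
Step 2: S2/S1 = 734/1284 = 0.57165
Step 3: ln(S2/S1) = ln(0.57165) = -0.55923
Step 4: m = -2.01490 / -0.55923 = 3.60

3.60 (Weibull m)
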